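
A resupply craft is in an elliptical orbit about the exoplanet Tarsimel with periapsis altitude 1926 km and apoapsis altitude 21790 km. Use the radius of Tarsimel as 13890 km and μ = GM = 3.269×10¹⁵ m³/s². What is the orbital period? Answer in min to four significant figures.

T ≈ 239.3 min

r_p = 13890 + 1926 = 15816 km = 1.5816×10⁷ m.
r_a = 13890 + 21790 = 35680 km = 3.5680×10⁷ m.
Semi-major axis a = (r_p + r_a)/2 = (15816 + 35680)/2 = 25748 km = 2.575×10⁷ m.
By Kepler's third law T = 2π√(a³/μ) = 2π × 2.285×10³ = 1.436×10⁴ s.
= 239.3 min.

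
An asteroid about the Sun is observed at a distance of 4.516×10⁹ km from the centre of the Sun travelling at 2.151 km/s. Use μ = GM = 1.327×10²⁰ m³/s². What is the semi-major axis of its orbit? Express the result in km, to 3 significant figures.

r = 4.516×10¹² m.
Vis-viva rearranged: 1/a = 2/r − v²/μ = 4.429×10⁻¹³ − 3.487×10⁻¹⁴ = 4.080×10⁻¹³ m⁻¹.
a = 2.451×10¹² m = 2.4510×10⁹ km.

a ≈ 2.45×10⁹ km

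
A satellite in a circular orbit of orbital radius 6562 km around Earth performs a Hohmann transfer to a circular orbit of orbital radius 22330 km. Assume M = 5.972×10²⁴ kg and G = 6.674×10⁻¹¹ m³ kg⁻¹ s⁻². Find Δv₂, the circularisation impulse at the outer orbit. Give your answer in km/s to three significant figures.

μ = GM = 6.674×10⁻¹¹ × 5.972×10²⁴ = 3.986×10¹⁴ m³/s².
r₁ = 6562 km = 6.562×10⁶ m.
r₂ = 22330 km = 2.233×10⁷ m.
Transfer ellipse a_t = (r₁ + r₂)/2 = 1.445×10⁷ m.
At r₁: circular v_c1 = √(μ/r₁) = 7794 m/s; transfer-perigee v_p = √[μ(2/r₁ − 1/a_t)] = 9690 m/s.
At r₂: circular v_c2 = √(μ/r₂) = 4225 m/s; transfer-apogee v_a = √[μ(2/r₂ − 1/a_t)] = 2847 m/s.
Δv₂ = v_c2 − v_a = 1377 m/s.
= 1.377 km/s.

Δv ≈ 1.38 km/s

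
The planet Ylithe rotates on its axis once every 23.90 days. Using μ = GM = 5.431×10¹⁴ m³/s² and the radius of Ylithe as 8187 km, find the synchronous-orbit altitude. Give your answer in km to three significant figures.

h_sync ≈ 3.80×10⁵ km

T = 23.90 days = 2.065×10⁶ s.
A synchronous orbit has period T, so by Kepler's third law a = (μT²/4π²)^(1/3).
μT²/4π² = 5.431×10¹⁴ × (2.065×10⁶)² / 39.48 = 5.866×10²⁵ m³.
a = 3.886×10⁸ m = 3.8855×10⁵ km.
Altitude h = a − R = 3.8855×10⁵ − 8187 = 3.8036×10⁵ km.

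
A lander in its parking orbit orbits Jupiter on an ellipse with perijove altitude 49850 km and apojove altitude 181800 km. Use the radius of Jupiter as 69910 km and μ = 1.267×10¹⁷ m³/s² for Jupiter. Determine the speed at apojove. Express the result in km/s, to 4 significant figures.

r_p = 69910 + 49850 = 119760 km = 1.1976×10⁸ m.
r_a = 69910 + 181800 = 251710 km = 2.5171×10⁸ m.
Semi-major axis a = (r_p + r_a)/2 = 1.8574×10⁵ km = 1.857×10⁸ m.
Vis-viva: v² = μ(2/r − 1/a) = 1.267×10¹⁷ × (7.946×10⁻⁹ − 5.384×10⁻⁹) = 3.246×10⁸ m²/s².
v = 18020 m/s = 18.02 km/s.

v ≈ 18.02 km/s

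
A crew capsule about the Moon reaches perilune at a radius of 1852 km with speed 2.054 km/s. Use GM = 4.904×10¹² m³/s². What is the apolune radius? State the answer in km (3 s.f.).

r_p = 1.852×10⁶ m.
Specific energy ε = v²/2 − μ/r = -5.385×10⁵ J/kg, so a = −μ/(2ε) = 4.553×10⁶ m.
The apsides satisfy r_p + r_a = 2a, so the apolune radius is 2a − r_p = 7.255×10⁶ m = 7254.9 km.

apolune radius ≈ 7250 km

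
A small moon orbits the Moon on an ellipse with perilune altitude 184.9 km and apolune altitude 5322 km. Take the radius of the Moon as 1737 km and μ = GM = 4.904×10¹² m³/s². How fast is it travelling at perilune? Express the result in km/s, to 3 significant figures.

v ≈ 2.00 km/s

r_p = 1737 + 184.9 = 1921.9 km = 1.9219×10⁶ m.
r_a = 1737 + 5322 = 7059.0 km = 7.0590×10⁶ m.
Semi-major axis a = (r_p + r_a)/2 = 4490.4 km = 4.490×10⁶ m.
Vis-viva: v² = μ(2/r − 1/a) = 4.904×10¹² × (1.041×10⁻⁶ − 2.227×10⁻⁷) = 4.011×10⁶ m²/s².
v = 2003 m/s = 2.003 km/s.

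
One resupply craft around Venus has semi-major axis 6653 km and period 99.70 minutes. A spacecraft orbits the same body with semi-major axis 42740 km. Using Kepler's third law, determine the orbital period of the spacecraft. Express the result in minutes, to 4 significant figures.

Kepler's third law: T² ∝ a³, so T₂ = T₁ (a₂/a₁)^(3/2).
a₂/a₁ = 6.424, (a₂/a₁)^(3/2) = 16.28.
T₂ = 99.70 × 16.28 = 1623 minutes.

T₂ ≈ 1623 minutes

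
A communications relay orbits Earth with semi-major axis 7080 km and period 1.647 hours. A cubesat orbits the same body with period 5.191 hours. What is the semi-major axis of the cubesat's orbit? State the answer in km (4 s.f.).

Kepler's third law: a³ ∝ T², so a₂ = a₁ (T₂/T₁)^(2/3).
T₂/T₁ = 3.152, (T₂/T₁)^(2/3) = 2.150.
a₂ = 7080 × 2.150 = 15220 km.

a₂ ≈ 15220 km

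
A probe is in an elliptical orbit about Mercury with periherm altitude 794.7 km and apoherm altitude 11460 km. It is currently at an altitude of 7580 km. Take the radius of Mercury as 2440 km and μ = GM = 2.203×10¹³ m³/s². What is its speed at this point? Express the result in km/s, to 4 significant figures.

v ≈ 1.351 km/s

r_p = 2440 + 794.7 = 3234.7 km = 3.2347×10⁶ m.
r_a = 2440 + 11460 = 13900 km = 1.3900×10⁷ m.
r = 2440 + 7580 = 10020 km = 1.002×10⁷ m.
Semi-major axis a = (r_p + r_a)/2 = 8567.4 km = 8.567×10⁶ m.
Vis-viva: v² = μ(2/r − 1/a) = 2.203×10¹³ × (1.996×10⁻⁷ − 1.167×10⁻⁷) = 1.826×10⁶ m²/s².
v = 1351 m/s = 1.351 km/s.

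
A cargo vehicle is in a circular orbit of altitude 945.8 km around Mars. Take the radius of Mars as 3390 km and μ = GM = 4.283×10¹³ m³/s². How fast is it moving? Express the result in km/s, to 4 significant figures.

r = 3390 + 945.8 = 4335.8 km = 4.3358×10⁶ m.
For a circular orbit v = √(μ/r) = √(4.283×10¹³ / 4.336×10⁶) = √(9.878×10⁶) = 3143 m/s.
That is 3.143 km/s.

v ≈ 3.143 km/s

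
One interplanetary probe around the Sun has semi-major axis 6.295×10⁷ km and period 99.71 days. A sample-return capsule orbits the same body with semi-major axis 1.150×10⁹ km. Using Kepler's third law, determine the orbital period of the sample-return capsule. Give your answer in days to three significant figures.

Kepler's third law: T² ∝ a³, so T₂ = T₁ (a₂/a₁)^(3/2).
a₂/a₁ = 18.27, (a₂/a₁)^(3/2) = 78.08.
T₂ = 99.71 × 78.08 = 7786 days.

T₂ ≈ 7790 days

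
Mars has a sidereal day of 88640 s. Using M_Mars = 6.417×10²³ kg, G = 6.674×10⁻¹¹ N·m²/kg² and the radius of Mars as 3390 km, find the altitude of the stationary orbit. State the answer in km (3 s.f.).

h_sync ≈ 17000 km

μ = GM = 6.674×10⁻¹¹ × 6.417×10²³ = 4.283×10¹³ m³/s².
A synchronous orbit has period T, so by Kepler's third law a = (μT²/4π²)^(1/3).
μT²/4π² = 4.283×10¹³ × (8.864×10⁴)² / 39.48 = 8.524×10²¹ m³.
a = 2.043×10⁷ m = 20427 km.
Altitude h = a − R = 20427 − 3390 = 17037 km.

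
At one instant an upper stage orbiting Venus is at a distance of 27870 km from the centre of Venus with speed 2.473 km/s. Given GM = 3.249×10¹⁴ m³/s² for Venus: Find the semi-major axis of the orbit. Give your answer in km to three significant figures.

a ≈ 18900 km

r = 2.787×10⁷ m.
Specific orbital energy ε = v²/2 − μ/r = (2473)²/2 − 3.249×10¹⁴/2.787×10⁷ = -8.600×10⁶ J/kg.
Since ε = −μ/(2a), a = −μ/(2ε) = 1.889×10⁷ m = 18890 km.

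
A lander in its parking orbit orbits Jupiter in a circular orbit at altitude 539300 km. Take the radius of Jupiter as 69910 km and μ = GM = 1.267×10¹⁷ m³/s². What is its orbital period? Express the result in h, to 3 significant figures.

T ≈ 73.7 h

r = 69910 + 539300 = 609210 km = 6.0921×10⁸ m.
Kepler's third law: T = 2π√(r³/μ) = 2π√((6.092×10⁸)³ / 1.267×10¹⁷).
r³/μ = 1.785×10⁹ s², so T = 2π × 4.224×10⁴ = 2.654×10⁵ s.
Converting: 2.654×10⁵ s ÷ 3600 = 73.73 h.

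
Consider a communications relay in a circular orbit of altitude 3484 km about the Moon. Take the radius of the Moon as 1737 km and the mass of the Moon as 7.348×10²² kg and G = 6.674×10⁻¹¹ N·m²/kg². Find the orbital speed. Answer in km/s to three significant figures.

v ≈ 0.969 km/s

μ = GM = 6.674×10⁻¹¹ × 7.348×10²² = 4.904×10¹² m³/s².
r = 1737 + 3484 = 5221.0 km = 5.2210×10⁶ m.
For a circular orbit v = √(μ/r) = √(4.904×10¹² / 5.221×10⁶) = √(9.393×10⁵) = 969.2 m/s.
That is 0.9692 km/s.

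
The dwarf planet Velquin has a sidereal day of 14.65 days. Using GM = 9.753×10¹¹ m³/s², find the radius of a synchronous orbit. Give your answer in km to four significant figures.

T = 14.65 days = 1.266×10⁶ s.
A synchronous orbit has period T, so by Kepler's third law a = (μT²/4π²)^(1/3).
μT²/4π² = 9.753×10¹¹ × (1.266×10⁶)² / 39.48 = 3.958×10²² m³.
a = 3.408×10⁷ m = 34080 km.

r_sync ≈ 34080 km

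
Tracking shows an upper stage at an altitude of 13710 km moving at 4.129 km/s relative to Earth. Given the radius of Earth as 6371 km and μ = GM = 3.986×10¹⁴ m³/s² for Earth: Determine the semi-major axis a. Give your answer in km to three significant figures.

r = 6371 + 13710 = 20081 km = 2.008×10⁷ m.
Vis-viva rearranged: 1/a = 2/r − v²/μ = 9.960×10⁻⁸ − 4.277×10⁻⁸ = 5.683×10⁻⁸ m⁻¹.
a = 1.760×10⁷ m = 17598 km.

a ≈ 17600 km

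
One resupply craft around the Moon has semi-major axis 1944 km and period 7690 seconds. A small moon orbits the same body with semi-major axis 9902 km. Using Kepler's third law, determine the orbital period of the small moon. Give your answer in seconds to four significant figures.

Kepler's third law: T² ∝ a³, so T₂ = T₁ (a₂/a₁)^(3/2).
a₂/a₁ = 5.094, (a₂/a₁)^(3/2) = 11.50.
T₂ = 7690 × 11.50 = 88400 seconds.

T₂ ≈ 88400 seconds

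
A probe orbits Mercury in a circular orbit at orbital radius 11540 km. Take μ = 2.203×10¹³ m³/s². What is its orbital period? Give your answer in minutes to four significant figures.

T ≈ 874.6 minutes

r = 11540 km = 1.154×10⁷ m.
Kepler's third law: T = 2π√(r³/μ) = 2π√((1.154×10⁷)³ / 2.203×10¹³).
r³/μ = 6.976×10⁷ s², so T = 2π × 8.352×10³ = 5.248×10⁴ s.
Converting: 5.248×10⁴ s ÷ 60.00 = 874.6 minutes.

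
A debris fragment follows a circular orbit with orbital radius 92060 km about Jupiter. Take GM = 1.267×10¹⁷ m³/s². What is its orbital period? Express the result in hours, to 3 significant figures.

r = 92060 km = 9.206×10⁷ m.
Kepler's third law: T = 2π√(r³/μ) = 2π√((9.206×10⁷)³ / 1.267×10¹⁷).
r³/μ = 6.158×10⁶ s², so T = 2π × 2.482×10³ = 1.559×10⁴ s.
Converting: 1.559×10⁴ s ÷ 3600 = 4.331 hours.

T ≈ 4.33 hours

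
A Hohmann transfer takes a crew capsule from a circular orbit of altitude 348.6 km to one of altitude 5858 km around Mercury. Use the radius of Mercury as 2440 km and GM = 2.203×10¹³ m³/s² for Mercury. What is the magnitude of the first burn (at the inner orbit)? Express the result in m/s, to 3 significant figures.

Δv ≈ 628 m/s

r₁ = 2440 + 348.6 = 2788.6 km = 2.7886×10⁶ m.
r₂ = 2440 + 5858 = 8298.0 km = 8.2980×10⁶ m.
Transfer ellipse a_t = (r₁ + r₂)/2 = 5.543×10⁶ m.
At r₁: circular v_c1 = √(μ/r₁) = 2811 m/s; transfer-periherm v_p = √[μ(2/r₁ − 1/a_t)] = 3439 m/s.
Δv₁ = v_p − v_c1 = 628.2 m/s.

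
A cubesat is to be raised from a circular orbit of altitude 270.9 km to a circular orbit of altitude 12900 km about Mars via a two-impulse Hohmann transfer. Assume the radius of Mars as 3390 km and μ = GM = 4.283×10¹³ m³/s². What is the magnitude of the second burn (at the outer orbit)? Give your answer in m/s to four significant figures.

r₁ = 3390 + 270.9 = 3660.9 km = 3.6609×10⁶ m.
r₂ = 3390 + 12900 = 16290 km = 1.6290×10⁷ m.
Transfer ellipse a_t = (r₁ + r₂)/2 = 9.975×10⁶ m.
At r₁: circular v_c1 = √(μ/r₁) = 3420 m/s; transfer-periapsis v_p = √[μ(2/r₁ − 1/a_t)] = 4371 m/s.
At r₂: circular v_c2 = √(μ/r₂) = 1621 m/s; transfer-apoapsis v_a = √[μ(2/r₂ − 1/a_t)] = 982.3 m/s.
Δv₂ = v_c2 − v_a = 639.2 m/s.

Δv ≈ 639.2 m/s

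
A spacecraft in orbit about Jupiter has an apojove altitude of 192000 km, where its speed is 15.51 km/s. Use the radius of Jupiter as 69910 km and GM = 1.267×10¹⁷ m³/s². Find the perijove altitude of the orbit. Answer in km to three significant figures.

r_a = 69910 + 192000 = 2.6191×10⁵ km = 2.619×10⁸ m.
Specific energy ε = v²/2 − μ/r = -3.635×10⁸ J/kg, so a = −μ/(2ε) = 1.743×10⁸ m.
The apsides satisfy r_p + r_a = 2a, so the perijove radius is 2a − r_a = 8.667×10⁷ m = 86671 km.
Perijove altitude = 86671 − 69910 = 16761 km.

perijove altitude ≈ 16800 km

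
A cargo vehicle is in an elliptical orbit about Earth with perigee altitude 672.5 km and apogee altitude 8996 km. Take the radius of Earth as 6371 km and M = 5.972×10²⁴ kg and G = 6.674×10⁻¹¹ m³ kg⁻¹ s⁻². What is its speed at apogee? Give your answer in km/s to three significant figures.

v ≈ 4.04 km/s

μ = GM = 6.674×10⁻¹¹ × 5.972×10²⁴ = 3.986×10¹⁴ m³/s².
r_p = 6371 + 672.5 = 7043.5 km = 7.0435×10⁶ m.
r_a = 6371 + 8996 = 15367 km = 1.5367×10⁷ m.
Semi-major axis a = (r_p + r_a)/2 = 11205 km = 1.121×10⁷ m.
Vis-viva: v² = μ(2/r − 1/a) = 3.986×10¹⁴ × (1.301×10⁻⁷ − 8.924×10⁻⁸) = 1.630×10⁷ m²/s².
v = 4038 m/s = 4.038 km/s.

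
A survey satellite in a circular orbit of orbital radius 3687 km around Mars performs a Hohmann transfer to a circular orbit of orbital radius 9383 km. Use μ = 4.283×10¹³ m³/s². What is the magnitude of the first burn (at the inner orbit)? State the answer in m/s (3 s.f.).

Δv ≈ 676 m/s

r₁ = 3687 km = 3.687×10⁶ m.
r₂ = 9383 km = 9.383×10⁶ m.
Transfer ellipse a_t = (r₁ + r₂)/2 = 6.535×10⁶ m.
At r₁: circular v_c1 = √(μ/r₁) = 3408 m/s; transfer-periapsis v_p = √[μ(2/r₁ − 1/a_t)] = 4084 m/s.
Δv₁ = v_p − v_c1 = 675.7 m/s.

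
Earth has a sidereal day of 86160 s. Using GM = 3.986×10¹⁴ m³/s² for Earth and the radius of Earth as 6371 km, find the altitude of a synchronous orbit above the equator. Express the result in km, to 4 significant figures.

h_sync ≈ 35790 km

A synchronous orbit has period T, so by Kepler's third law a = (μT²/4π²)^(1/3).
μT²/4π² = 3.986×10¹⁴ × (8.616×10⁴)² / 39.48 = 7.495×10²² m³.
a = 4.216×10⁷ m = 42163 km.
Altitude h = a − R = 42163 − 6371 = 35792 km.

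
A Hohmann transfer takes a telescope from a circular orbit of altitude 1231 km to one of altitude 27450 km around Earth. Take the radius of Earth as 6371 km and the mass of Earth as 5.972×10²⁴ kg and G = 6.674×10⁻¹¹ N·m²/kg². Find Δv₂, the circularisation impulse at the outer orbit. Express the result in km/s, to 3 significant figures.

μ = GM = 6.674×10⁻¹¹ × 5.972×10²⁴ = 3.986×10¹⁴ m³/s².
r₁ = 6371 + 1231 = 7602.0 km = 7.6020×10⁶ m.
r₂ = 6371 + 27450 = 33821 km = 3.3821×10⁷ m.
Transfer ellipse a_t = (r₁ + r₂)/2 = 2.071×10⁷ m.
At r₁: circular v_c1 = √(μ/r₁) = 7241 m/s; transfer-perigee v_p = √[μ(2/r₁ − 1/a_t)] = 9253 m/s.
At r₂: circular v_c2 = √(μ/r₂) = 3433 m/s; transfer-apogee v_a = √[μ(2/r₂ − 1/a_t)] = 2080 m/s.
Δv₂ = v_c2 − v_a = 1353 m/s.
= 1.353 km/s.

Δv ≈ 1.35 km/s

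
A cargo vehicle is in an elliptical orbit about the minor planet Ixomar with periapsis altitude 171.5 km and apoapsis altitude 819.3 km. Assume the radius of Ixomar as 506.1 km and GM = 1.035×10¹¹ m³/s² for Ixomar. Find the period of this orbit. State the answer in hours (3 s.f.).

T ≈ 5.44 hours

r_p = 506.1 + 171.5 = 677.60 km = 6.7760×10⁵ m.
r_a = 506.1 + 819.3 = 1325.4 km = 1.3254×10⁶ m.
Semi-major axis a = (r_p + r_a)/2 = (677.60 + 1325.4)/2 = 1001.5 km = 1.002×10⁶ m.
By Kepler's third law T = 2π√(a³/μ) = 2π × 3.115×10³ = 1.957×10⁴ s.
= 5.437 hours.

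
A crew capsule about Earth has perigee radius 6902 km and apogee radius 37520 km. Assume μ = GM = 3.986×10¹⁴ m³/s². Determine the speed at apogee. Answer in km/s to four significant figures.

Semi-major axis a = (r_p + r_a)/2 = 22211 km = 2.221×10⁷ m.
Vis-viva: v² = μ(2/r − 1/a) = 3.986×10¹⁴ × (5.330×10⁻⁸ − 4.502×10⁻⁸) = 3.301×10⁶ m²/s².
v = 1817 m/s = 1.817 km/s.

v ≈ 1.817 km/s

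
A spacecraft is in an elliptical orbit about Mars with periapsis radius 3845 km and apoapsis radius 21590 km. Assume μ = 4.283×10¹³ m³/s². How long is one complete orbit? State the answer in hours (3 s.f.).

T ≈ 12.1 hours

Semi-major axis a = (r_p + r_a)/2 = (3845.0 + 21590)/2 = 12718 km = 1.272×10⁷ m.
By Kepler's third law T = 2π√(a³/μ) = 2π × 6.930×10³ = 4.354×10⁴ s.
= 12.10 hours.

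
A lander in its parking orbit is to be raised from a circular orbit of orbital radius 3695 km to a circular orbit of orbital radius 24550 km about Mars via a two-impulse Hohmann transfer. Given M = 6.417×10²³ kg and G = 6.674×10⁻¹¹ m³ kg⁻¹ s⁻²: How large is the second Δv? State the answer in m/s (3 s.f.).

μ = GM = 6.674×10⁻¹¹ × 6.417×10²³ = 4.283×10¹³ m³/s².
r₁ = 3695 km = 3.695×10⁶ m.
r₂ = 24550 km = 2.455×10⁷ m.
Transfer ellipse a_t = (r₁ + r₂)/2 = 1.412×10⁷ m.
At r₁: circular v_c1 = √(μ/r₁) = 3404 m/s; transfer-periapsis v_p = √[μ(2/r₁ − 1/a_t)] = 4489 m/s.
At r₂: circular v_c2 = √(μ/r₂) = 1321 m/s; transfer-apoapsis v_a = √[μ(2/r₂ − 1/a_t)] = 675.6 m/s.
Δv₂ = v_c2 − v_a = 645.2 m/s.

Δv ≈ 645 m/s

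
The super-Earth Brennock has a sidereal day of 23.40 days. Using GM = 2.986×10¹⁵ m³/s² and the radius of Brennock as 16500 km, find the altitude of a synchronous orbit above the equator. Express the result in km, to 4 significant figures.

T = 23.40 days = 2.022×10⁶ s.
A synchronous orbit has period T, so by Kepler's third law a = (μT²/4π²)^(1/3).
μT²/4π² = 2.986×10¹⁵ × (2.022×10⁶)² / 39.48 = 3.092×10²⁶ m³.
a = 6.762×10⁸ m = 6.7618×10⁵ km.
Altitude h = a − R = 6.7618×10⁵ − 16500 = 6.5968×10⁵ km.

h_sync ≈ 6.597×10⁵ km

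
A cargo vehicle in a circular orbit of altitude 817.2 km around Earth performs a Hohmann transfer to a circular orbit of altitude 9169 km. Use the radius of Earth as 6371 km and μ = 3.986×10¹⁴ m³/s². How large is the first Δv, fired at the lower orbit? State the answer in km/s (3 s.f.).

Δv ≈ 1.26 km/s

r₁ = 6371 + 817.2 = 7188.2 km = 7.1882×10⁶ m.
r₂ = 6371 + 9169 = 15540 km = 1.5540×10⁷ m.
Transfer ellipse a_t = (r₁ + r₂)/2 = 1.136×10⁷ m.
At r₁: circular v_c1 = √(μ/r₁) = 7447 m/s; transfer-perigee v_p = √[μ(2/r₁ − 1/a_t)] = 8708 m/s.
Δv₁ = v_p − v_c1 = 1261 m/s.
= 1.261 km/s.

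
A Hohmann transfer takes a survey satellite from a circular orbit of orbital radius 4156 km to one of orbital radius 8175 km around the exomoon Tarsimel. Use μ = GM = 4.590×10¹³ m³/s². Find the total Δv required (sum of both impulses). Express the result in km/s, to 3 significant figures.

r₁ = 4156 km = 4.156×10⁶ m.
r₂ = 8175 km = 8.175×10⁶ m.
Transfer ellipse a_t = (r₁ + r₂)/2 = 6.166×10⁶ m.
At r₁: circular v_c1 = √(μ/r₁) = 3323 m/s; transfer-periapsis v_p = √[μ(2/r₁ − 1/a_t)] = 3827 m/s.
Δv₁ = v_p − v_c1 = 503.4 m/s.
At r₂: circular v_c2 = √(μ/r₂) = 2370 m/s; transfer-apoapsis v_a = √[μ(2/r₂ − 1/a_t)] = 1945 m/s.
Δv₂ = v_c2 − v_a = 424.1 m/s.
Total Δv = Δv₁ + Δv₂ = 927.5 m/s = 0.9275 km/s.

Δv_total ≈ 0.928 km/s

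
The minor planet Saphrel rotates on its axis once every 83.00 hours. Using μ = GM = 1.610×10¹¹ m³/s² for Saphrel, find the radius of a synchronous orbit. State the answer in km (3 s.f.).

r_sync ≈ 7140 km

T = 83.00 hours = 2.988×10⁵ s.
A synchronous orbit has period T, so by Kepler's third law a = (μT²/4π²)^(1/3).
μT²/4π² = 1.610×10¹¹ × (2.988×10⁵)² / 39.48 = 3.641×10²⁰ m³.
a = 7.141×10⁶ m = 7140.7 km.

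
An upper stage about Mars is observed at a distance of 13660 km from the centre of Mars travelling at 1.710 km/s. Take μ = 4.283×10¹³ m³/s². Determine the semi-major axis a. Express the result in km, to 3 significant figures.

r = 1.366×10⁷ m.
Vis-viva rearranged: 1/a = 2/r − v²/μ = 1.464×10⁻⁷ − 6.827×10⁻⁸ = 7.814×10⁻⁸ m⁻¹.
a = 1.280×10⁷ m = 12797 km.

a ≈ 12800 km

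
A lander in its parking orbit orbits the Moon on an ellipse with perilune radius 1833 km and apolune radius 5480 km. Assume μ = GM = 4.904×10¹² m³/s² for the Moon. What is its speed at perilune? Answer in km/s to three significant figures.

v ≈ 2.00 km/s

Semi-major axis a = (r_p + r_a)/2 = 3656.5 km = 3.656×10⁶ m.
Vis-viva: v² = μ(2/r − 1/a) = 4.904×10¹² × (1.091×10⁻⁶ − 2.735×10⁻⁷) = 4.010×10⁶ m²/s².
v = 2002 m/s = 2.002 km/s.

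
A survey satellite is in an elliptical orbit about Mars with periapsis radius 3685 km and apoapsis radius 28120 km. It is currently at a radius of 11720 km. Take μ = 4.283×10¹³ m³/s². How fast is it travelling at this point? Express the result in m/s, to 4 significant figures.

Semi-major axis a = (r_p + r_a)/2 = 15902 km = 1.590×10⁷ m.
Vis-viva: v² = μ(2/r − 1/a) = 4.283×10¹³ × (1.706×10⁻⁷ − 6.288×10⁻⁸) = 4.616×10⁶ m²/s².
v = 2148 m/s.

v ≈ 2148 m/s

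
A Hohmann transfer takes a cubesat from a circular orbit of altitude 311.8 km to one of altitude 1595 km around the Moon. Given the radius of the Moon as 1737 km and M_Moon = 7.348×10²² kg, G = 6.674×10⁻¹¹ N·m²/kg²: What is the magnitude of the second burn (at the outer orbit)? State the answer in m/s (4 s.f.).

μ = GM = 6.674×10⁻¹¹ × 7.348×10²² = 4.904×10¹² m³/s².
r₁ = 1737 + 311.8 = 2048.8 km = 2.0488×10⁶ m.
r₂ = 1737 + 1595 = 3332.0 km = 3.3320×10⁶ m.
Transfer ellipse a_t = (r₁ + r₂)/2 = 2.690×10⁶ m.
At r₁: circular v_c1 = √(μ/r₁) = 1547 m/s; transfer-perilune v_p = √[μ(2/r₁ − 1/a_t)] = 1722 m/s.
At r₂: circular v_c2 = √(μ/r₂) = 1213 m/s; transfer-apolune v_a = √[μ(2/r₂ − 1/a_t)] = 1059 m/s.
Δv₂ = v_c2 − v_a = 154.5 m/s.

Δv ≈ 154.5 m/s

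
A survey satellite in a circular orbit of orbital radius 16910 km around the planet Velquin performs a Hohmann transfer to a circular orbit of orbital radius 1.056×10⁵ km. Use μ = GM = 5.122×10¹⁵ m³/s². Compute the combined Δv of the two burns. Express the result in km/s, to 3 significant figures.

r₁ = 16910 km = 1.691×10⁷ m.
r₂ = 1.056×10⁵ km = 1.056×10⁸ m.
Transfer ellipse a_t = (r₁ + r₂)/2 = 6.126×10⁷ m.
At r₁: circular v_c1 = √(μ/r₁) = 17400 m/s; transfer-periapsis v_p = √[μ(2/r₁ − 1/a_t)] = 22850 m/s.
Δv₁ = v_p − v_c1 = 5447 m/s.
At r₂: circular v_c2 = √(μ/r₂) = 6964 m/s; transfer-apoapsis v_a = √[μ(2/r₂ − 1/a_t)] = 3659 m/s.
Δv₂ = v_c2 − v_a = 3305 m/s.
Total Δv = Δv₁ + Δv₂ = 8752 m/s = 8.752 km/s.

Δv_total ≈ 8.75 km/s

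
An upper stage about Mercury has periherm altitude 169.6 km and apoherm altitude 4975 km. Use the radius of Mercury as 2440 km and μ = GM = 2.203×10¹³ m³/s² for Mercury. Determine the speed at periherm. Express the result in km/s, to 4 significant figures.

r_p = 2440 + 169.6 = 2609.6 km = 2.6096×10⁶ m.
r_a = 2440 + 4975 = 7415.0 km = 7.4150×10⁶ m.
Semi-major axis a = (r_p + r_a)/2 = 5012.3 km = 5.012×10⁶ m.
Vis-viva: v² = μ(2/r − 1/a) = 2.203×10¹³ × (7.664×10⁻⁷ − 1.995×10⁻⁷) = 1.249×10⁷ m²/s².
v = 3534 m/s = 3.534 km/s.

v ≈ 3.534 km/s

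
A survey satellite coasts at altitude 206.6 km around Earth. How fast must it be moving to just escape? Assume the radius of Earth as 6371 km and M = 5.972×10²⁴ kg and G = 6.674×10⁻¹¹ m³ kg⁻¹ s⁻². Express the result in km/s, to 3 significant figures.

v_esc ≈ 11.0 km/s

μ = GM = 6.674×10⁻¹¹ × 5.972×10²⁴ = 3.986×10¹⁴ m³/s².
r = 6371 + 206.6 = 6577.6 km = 6.5776×10⁶ m.
Escape speed v_esc = √(2μ/r) = √(2 × 3.986×10¹⁴ / 6.578×10⁶) = √(1.212×10⁸) = 11010 m/s.
= 11.01 km/s.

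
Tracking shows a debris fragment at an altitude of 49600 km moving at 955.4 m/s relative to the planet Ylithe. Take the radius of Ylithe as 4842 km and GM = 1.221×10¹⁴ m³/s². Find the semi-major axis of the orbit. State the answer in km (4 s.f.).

r = 4842 + 49600 = 54442 km = 5.444×10⁷ m.
Specific orbital energy ε = v²/2 − μ/r = (955.4)²/2 − 1.221×10¹⁴/5.444×10⁷ = -1.786×10⁶ J/kg.
Since ε = −μ/(2a), a = −μ/(2ε) = 3.418×10⁷ m = 34176 km.

a ≈ 34180 km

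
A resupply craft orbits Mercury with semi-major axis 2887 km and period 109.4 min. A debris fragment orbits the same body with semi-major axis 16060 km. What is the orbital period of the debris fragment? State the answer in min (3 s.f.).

T₂ ≈ 1440 min

Kepler's third law: T² ∝ a³, so T₂ = T₁ (a₂/a₁)^(3/2).
a₂/a₁ = 5.563, (a₂/a₁)^(3/2) = 13.12.
T₂ = 109.4 × 13.12 = 1435 min.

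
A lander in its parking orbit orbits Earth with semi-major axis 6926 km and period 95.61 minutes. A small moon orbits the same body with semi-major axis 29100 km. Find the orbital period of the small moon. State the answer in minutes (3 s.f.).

Kepler's third law: T² ∝ a³, so T₂ = T₁ (a₂/a₁)^(3/2).
a₂/a₁ = 4.202, (a₂/a₁)^(3/2) = 8.612.
T₂ = 95.61 × 8.612 = 823.4 minutes.

T₂ ≈ 823 minutes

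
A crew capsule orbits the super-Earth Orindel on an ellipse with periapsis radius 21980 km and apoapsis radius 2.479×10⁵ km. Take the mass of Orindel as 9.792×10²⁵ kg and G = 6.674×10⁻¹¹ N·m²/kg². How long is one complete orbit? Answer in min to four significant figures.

T ≈ 2031 min

μ = GM = 6.674×10⁻¹¹ × 9.792×10²⁵ = 6.535×10¹⁵ m³/s².
Semi-major axis a = (r_p + r_a)/2 = (21980 + 2.4790×10⁵)/2 = 1.3494×10⁵ km = 1.349×10⁸ m.
By Kepler's third law T = 2π√(a³/μ) = 2π × 1.939×10⁴ = 1.218×10⁵ s.
= 2031 min.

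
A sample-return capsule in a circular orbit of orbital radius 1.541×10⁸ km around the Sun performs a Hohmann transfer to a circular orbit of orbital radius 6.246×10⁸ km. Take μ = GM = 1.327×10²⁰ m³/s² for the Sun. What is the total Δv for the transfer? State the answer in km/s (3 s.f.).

Δv_total ≈ 13.2 km/s

r₁ = 1.541×10⁸ km = 1.541×10¹¹ m.
r₂ = 6.246×10⁸ km = 6.246×10¹¹ m.
Transfer ellipse a_t = (r₁ + r₂)/2 = 3.894×10¹¹ m.
At r₁: circular v_c1 = √(μ/r₁) = 29350 m/s; transfer-perihelion v_p = √[μ(2/r₁ − 1/a_t)] = 37170 m/s.
Δv₁ = v_p − v_c1 = 7823 m/s.
At r₂: circular v_c2 = √(μ/r₂) = 14580 m/s; transfer-aphelion v_a = √[μ(2/r₂ − 1/a_t)] = 9170 m/s.
Δv₂ = v_c2 − v_a = 5406 m/s.
Total Δv = Δv₁ + Δv₂ = 13230 m/s = 13.23 km/s.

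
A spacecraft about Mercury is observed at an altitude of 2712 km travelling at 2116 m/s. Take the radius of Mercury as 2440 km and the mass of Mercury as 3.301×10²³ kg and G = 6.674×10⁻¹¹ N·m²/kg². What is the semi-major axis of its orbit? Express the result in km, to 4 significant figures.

μ = GM = 6.674×10⁻¹¹ × 3.301×10²³ = 2.203×10¹³ m³/s².
r = 2440 + 2712 = 5152.0 km = 5.152×10⁶ m.
Vis-viva rearranged: 1/a = 2/r − v²/μ = 3.882×10⁻⁷ − 2.032×10⁻⁷ = 1.850×10⁻⁷ m⁻¹.
a = 5.406×10⁶ m = 5406.5 km.

a ≈ 5406 km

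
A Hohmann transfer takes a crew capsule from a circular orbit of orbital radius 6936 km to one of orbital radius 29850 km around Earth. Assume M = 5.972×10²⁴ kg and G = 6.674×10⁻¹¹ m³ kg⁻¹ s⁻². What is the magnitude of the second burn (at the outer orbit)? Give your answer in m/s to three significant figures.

Δv ≈ 1410 m/s

μ = GM = 6.674×10⁻¹¹ × 5.972×10²⁴ = 3.986×10¹⁴ m³/s².
r₁ = 6936 km = 6.936×10⁶ m.
r₂ = 29850 km = 2.985×10⁷ m.
Transfer ellipse a_t = (r₁ + r₂)/2 = 1.839×10⁷ m.
At r₁: circular v_c1 = √(μ/r₁) = 7581 m/s; transfer-perigee v_p = √[μ(2/r₁ − 1/a_t)] = 9657 m/s.
At r₂: circular v_c2 = √(μ/r₂) = 3654 m/s; transfer-apogee v_a = √[μ(2/r₂ − 1/a_t)] = 2244 m/s.
Δv₂ = v_c2 − v_a = 1410 m/s.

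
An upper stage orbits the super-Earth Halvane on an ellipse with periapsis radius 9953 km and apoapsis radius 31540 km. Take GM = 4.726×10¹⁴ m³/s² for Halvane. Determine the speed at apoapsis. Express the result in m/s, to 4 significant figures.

Semi-major axis a = (r_p + r_a)/2 = 20746 km = 2.075×10⁷ m.
Vis-viva: v² = μ(2/r − 1/a) = 4.726×10¹⁴ × (6.341×10⁻⁸ − 4.820×10⁻⁸) = 7.189×10⁶ m²/s².
v = 2681 m/s.

v ≈ 2681 m/s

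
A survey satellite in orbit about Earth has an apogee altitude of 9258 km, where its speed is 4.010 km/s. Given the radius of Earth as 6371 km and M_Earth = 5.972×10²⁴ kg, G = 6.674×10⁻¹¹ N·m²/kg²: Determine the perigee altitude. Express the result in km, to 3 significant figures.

μ = GM = 6.674×10⁻¹¹ × 5.972×10²⁴ = 3.986×10¹⁴ m³/s².
r_a = 6371 + 9258 = 15629 km = 1.563×10⁷ m.
Specific energy ε = v²/2 − μ/r = -1.746×10⁷ J/kg, so a = −μ/(2ε) = 1.141×10⁷ m.
The apsides satisfy r_p + r_a = 2a, so the perigee radius is 2a − r_a = 7.196×10⁶ m = 7196.1 km.
Perigee altitude = 7196.1 − 6371 = 825.09 km.

perigee altitude ≈ 825 km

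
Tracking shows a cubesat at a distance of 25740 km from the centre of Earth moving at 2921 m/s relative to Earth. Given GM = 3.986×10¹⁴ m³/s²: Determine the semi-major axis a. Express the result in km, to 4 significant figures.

r = 2.574×10⁷ m.
Specific orbital energy ε = v²/2 − μ/r = (2921)²/2 − 3.986×10¹⁴/2.574×10⁷ = -1.122×10⁷ J/kg.
Since ε = −μ/(2a), a = −μ/(2ε) = 1.776×10⁷ m = 17764 km.

a ≈ 17760 km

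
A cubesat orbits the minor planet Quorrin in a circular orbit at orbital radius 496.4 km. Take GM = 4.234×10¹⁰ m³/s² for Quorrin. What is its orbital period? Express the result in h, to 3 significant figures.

r = 496.4 km = 4.964×10⁵ m.
Kepler's third law: T = 2π√(r³/μ) = 2π√((4.964×10⁵)³ / 4.234×10¹⁰).
r³/μ = 2.889×10⁶ s², so T = 2π × 1.700×10³ = 1.068×10⁴ s.
Converting: 1.068×10⁴ s ÷ 3600 = 2.967 h.

T ≈ 2.97 h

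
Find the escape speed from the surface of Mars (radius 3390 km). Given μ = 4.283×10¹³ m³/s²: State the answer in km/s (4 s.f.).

r = R = 3.390×10⁶ m.
Escape speed v_esc = √(2μ/r) = √(2 × 4.283×10¹³ / 3.390×10⁶) = √(2.527×10⁷) = 5027 m/s.
= 5.027 km/s.

v_esc ≈ 5.027 km/s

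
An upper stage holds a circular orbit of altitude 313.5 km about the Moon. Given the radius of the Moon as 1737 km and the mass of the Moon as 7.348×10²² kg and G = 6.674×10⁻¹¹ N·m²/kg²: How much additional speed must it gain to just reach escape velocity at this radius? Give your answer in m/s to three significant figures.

Δv ≈ 641 m/s

μ = GM = 6.674×10⁻¹¹ × 7.348×10²² = 4.904×10¹² m³/s².
r = 1737 + 313.5 = 2050.5 km = 2.0505×10⁶ m.
Circular speed v_c = √(μ/r) = 1546 m/s.
Escape speed v_esc = √(2μ/r) = √2 × v_c = 2187 m/s.
Δv = v_esc − v_c = 640.6 m/s.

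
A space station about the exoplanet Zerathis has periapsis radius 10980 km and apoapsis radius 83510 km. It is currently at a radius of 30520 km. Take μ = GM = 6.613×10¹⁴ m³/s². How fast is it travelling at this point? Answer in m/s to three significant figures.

v ≈ 5420 m/s

Semi-major axis a = (r_p + r_a)/2 = 47245 km = 4.724×10⁷ m.
Vis-viva: v² = μ(2/r − 1/a) = 6.613×10¹⁴ × (6.553×10⁻⁸ − 2.117×10⁻⁸) = 2.934×10⁷ m²/s².
v = 5416 m/s.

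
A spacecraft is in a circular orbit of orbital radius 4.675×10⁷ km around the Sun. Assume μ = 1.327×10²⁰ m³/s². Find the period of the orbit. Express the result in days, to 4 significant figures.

r = 4.675×10⁷ km = 4.675×10¹⁰ m.
Kepler's third law: T = 2π√(r³/μ) = 2π√((4.675×10¹⁰)³ / 1.327×10²⁰).
r³/μ = 7.700×10¹¹ s², so T = 2π × 8.775×10⁵ = 5.513×10⁶ s.
Converting: 5.513×10⁶ s ÷ 86400 = 63.81 days.

T ≈ 63.81 days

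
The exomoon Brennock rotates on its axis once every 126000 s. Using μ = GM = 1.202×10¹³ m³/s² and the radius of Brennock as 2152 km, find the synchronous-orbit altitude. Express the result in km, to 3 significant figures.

A synchronous orbit has period T, so by Kepler's third law a = (μT²/4π²)^(1/3).
μT²/4π² = 1.202×10¹³ × (1.260×10⁵)² / 39.48 = 4.834×10²¹ m³.
a = 1.691×10⁷ m = 16908 km.
Altitude h = a − R = 16908 − 2152 = 14756 km.

h_sync ≈ 14800 km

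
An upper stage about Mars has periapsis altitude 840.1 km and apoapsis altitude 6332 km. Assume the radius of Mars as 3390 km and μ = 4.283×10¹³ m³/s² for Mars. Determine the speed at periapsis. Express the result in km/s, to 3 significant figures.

r_p = 3390 + 840.1 = 4230.1 km = 4.2301×10⁶ m.
r_a = 3390 + 6332 = 9722.0 km = 9.7220×10⁶ m.
Semi-major axis a = (r_p + r_a)/2 = 6976.1 km = 6.976×10⁶ m.
Vis-viva: v² = μ(2/r − 1/a) = 4.283×10¹³ × (4.728×10⁻⁷ − 1.433×10⁻⁷) = 1.411×10⁷ m²/s².
v = 3756 m/s = 3.756 km/s.

v ≈ 3.76 km/s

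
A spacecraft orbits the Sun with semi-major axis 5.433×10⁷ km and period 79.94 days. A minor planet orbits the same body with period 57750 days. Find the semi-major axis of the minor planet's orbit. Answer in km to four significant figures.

Kepler's third law: a³ ∝ T², so a₂ = a₁ (T₂/T₁)^(2/3).
T₂/T₁ = 722.4, (T₂/T₁)^(2/3) = 80.51.
a₂ = 5.433×10⁷ × 80.51 = 4.374×10⁹ km.

a₂ ≈ 4.374×10⁹ km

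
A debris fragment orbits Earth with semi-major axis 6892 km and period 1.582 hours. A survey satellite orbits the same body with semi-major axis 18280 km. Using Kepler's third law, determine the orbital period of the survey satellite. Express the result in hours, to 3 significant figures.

Kepler's third law: T² ∝ a³, so T₂ = T₁ (a₂/a₁)^(3/2).
a₂/a₁ = 2.652, (a₂/a₁)^(3/2) = 4.320.
T₂ = 1.582 × 4.320 = 6.834 hours.

T₂ ≈ 6.83 hours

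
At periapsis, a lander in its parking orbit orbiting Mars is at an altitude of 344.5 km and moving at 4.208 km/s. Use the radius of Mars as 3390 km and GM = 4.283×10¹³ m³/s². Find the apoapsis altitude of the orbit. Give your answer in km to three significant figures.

apoapsis altitude ≈ 9250 km

r_p = 3390 + 344.5 = 3734.5 km = 3.734×10⁶ m.
Specific energy ε = v²/2 − μ/r = -2.615×10⁶ J/kg, so a = −μ/(2ε) = 8.189×10⁶ m.
The apsides satisfy r_p + r_a = 2a, so the apoapsis radius is 2a − r_p = 1.264×10⁷ m = 12643 km.
Apoapsis altitude = 12643 − 3390 = 9253.4 km.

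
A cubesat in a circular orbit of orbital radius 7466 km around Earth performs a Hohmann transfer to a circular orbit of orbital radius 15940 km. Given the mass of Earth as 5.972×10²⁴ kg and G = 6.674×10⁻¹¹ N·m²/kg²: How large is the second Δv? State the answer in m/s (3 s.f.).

μ = GM = 6.674×10⁻¹¹ × 5.972×10²⁴ = 3.986×10¹⁴ m³/s².
r₁ = 7466 km = 7.466×10⁶ m.
r₂ = 15940 km = 1.594×10⁷ m.
Transfer ellipse a_t = (r₁ + r₂)/2 = 1.170×10⁷ m.
At r₁: circular v_c1 = √(μ/r₁) = 7306 m/s; transfer-perigee v_p = √[μ(2/r₁ − 1/a_t)] = 8527 m/s.
At r₂: circular v_c2 = √(μ/r₂) = 5000 m/s; transfer-apogee v_a = √[μ(2/r₂ − 1/a_t)] = 3994 m/s.
Δv₂ = v_c2 − v_a = 1006 m/s.

Δv ≈ 1010 m/s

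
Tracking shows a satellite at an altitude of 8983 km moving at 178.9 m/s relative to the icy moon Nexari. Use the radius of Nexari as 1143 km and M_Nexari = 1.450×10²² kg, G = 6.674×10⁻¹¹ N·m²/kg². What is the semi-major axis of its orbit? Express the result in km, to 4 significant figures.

a ≈ 6081 km

μ = GM = 6.674×10⁻¹¹ × 1.450×10²² = 9.677×10¹¹ m³/s².
r = 1143 + 8983 = 10126 km = 1.013×10⁷ m.
Vis-viva rearranged: 1/a = 2/r − v²/μ = 1.975×10⁻⁷ − 3.307×10⁻⁸ = 1.644×10⁻⁷ m⁻¹.
a = 6.081×10⁶ m = 6081.3 km.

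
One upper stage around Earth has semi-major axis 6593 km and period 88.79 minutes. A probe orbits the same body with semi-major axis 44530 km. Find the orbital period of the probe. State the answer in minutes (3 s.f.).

Kepler's third law: T² ∝ a³, so T₂ = T₁ (a₂/a₁)^(3/2).
a₂/a₁ = 6.754, (a₂/a₁)^(3/2) = 17.55.
T₂ = 88.79 × 17.55 = 1559 minutes.

T₂ ≈ 1560 minutes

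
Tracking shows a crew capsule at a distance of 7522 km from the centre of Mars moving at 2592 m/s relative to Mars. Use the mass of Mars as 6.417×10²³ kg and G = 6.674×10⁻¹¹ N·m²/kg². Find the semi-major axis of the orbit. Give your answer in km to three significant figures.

a ≈ 9170 km

μ = GM = 6.674×10⁻¹¹ × 6.417×10²³ = 4.283×10¹³ m³/s².
r = 7.522×10⁶ m.
Vis-viva rearranged: 1/a = 2/r − v²/μ = 2.659×10⁻⁷ − 1.569×10⁻⁷ = 1.090×10⁻⁷ m⁻¹.
a = 9.173×10⁶ m = 9173.3 km.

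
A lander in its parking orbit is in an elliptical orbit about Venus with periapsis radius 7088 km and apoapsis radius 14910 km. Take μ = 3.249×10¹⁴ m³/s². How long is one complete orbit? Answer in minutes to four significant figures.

Semi-major axis a = (r_p + r_a)/2 = (7088.0 + 14910)/2 = 10999 km = 1.100×10⁷ m.
By Kepler's third law T = 2π√(a³/μ) = 2π × 2.024×10³ = 1.272×10⁴ s.
= 211.9 minutes.

T ≈ 211.9 minutes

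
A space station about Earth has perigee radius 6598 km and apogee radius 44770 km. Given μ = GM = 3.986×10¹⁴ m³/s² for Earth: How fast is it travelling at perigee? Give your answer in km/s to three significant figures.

v ≈ 10.3 km/s

Semi-major axis a = (r_p + r_a)/2 = 25684 km = 2.568×10⁷ m.
Vis-viva: v² = μ(2/r − 1/a) = 3.986×10¹⁴ × (3.031×10⁻⁷ − 3.893×10⁻⁸) = 1.053×10⁸ m²/s².
v = 10260 m/s = 10.26 km/s.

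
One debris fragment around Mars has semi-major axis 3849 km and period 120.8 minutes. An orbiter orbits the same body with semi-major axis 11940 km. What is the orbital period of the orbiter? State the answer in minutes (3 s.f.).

Kepler's third law: T² ∝ a³, so T₂ = T₁ (a₂/a₁)^(3/2).
a₂/a₁ = 3.102, (a₂/a₁)^(3/2) = 5.464.
T₂ = 120.8 × 5.464 = 660.0 minutes.

T₂ ≈ 660 minutes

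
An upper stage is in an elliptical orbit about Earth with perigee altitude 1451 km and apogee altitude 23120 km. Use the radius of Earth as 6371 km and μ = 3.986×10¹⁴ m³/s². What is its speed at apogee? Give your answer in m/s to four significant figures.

r_p = 6371 + 1451 = 7822.0 km = 7.8220×10⁶ m.
r_a = 6371 + 23120 = 29491 km = 2.9491×10⁷ m.
Semi-major axis a = (r_p + r_a)/2 = 18656 km = 1.866×10⁷ m.
Vis-viva: v² = μ(2/r − 1/a) = 3.986×10¹⁴ × (6.782×10⁻⁸ − 5.360×10⁻⁸) = 5.667×10⁶ m²/s².
v = 2380 m/s.

v ≈ 2380 m/s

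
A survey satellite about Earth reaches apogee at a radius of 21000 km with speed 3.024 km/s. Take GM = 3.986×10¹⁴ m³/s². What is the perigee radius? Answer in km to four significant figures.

perigee radius ≈ 6664 km

r_a = 2.100×10⁷ m.
Specific energy ε = v²/2 − μ/r = -1.441×10⁷ J/kg, so a = −μ/(2ε) = 1.383×10⁷ m.
The apsides satisfy r_p + r_a = 2a, so the perigee radius is 2a − r_a = 6.664×10⁶ m = 6663.9 km.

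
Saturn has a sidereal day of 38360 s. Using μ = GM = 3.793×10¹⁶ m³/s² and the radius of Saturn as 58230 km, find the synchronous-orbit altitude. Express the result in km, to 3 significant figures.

h_sync ≈ 54000 km

A synchronous orbit has period T, so by Kepler's third law a = (μT²/4π²)^(1/3).
μT²/4π² = 3.793×10¹⁶ × (3.836×10⁴)² / 39.48 = 1.414×10²⁴ m³.
a = 1.122×10⁸ m = 1.1223×10⁵ km.
Altitude h = a − R = 1.1223×10⁵ − 58230 = 54005 km.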